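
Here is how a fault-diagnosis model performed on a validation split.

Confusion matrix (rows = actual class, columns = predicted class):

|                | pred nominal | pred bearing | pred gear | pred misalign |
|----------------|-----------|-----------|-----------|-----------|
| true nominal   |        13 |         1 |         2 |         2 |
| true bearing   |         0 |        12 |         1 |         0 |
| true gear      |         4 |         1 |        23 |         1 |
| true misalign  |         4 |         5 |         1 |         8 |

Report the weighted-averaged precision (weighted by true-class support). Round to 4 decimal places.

0.7327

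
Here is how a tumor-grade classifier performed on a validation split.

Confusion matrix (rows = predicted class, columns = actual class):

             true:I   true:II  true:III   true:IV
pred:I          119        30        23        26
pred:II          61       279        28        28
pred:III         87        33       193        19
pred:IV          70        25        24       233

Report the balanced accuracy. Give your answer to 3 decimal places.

Balanced accuracy = mean of per-class recall.
  I: recall = 119/337 = 0.3531
  II: recall = 279/367 = 0.7602
  III: recall = 193/268 = 0.7201
  IV: recall = 233/306 = 0.7614
Mean = (0.3531 + 0.7602 + 0.7201 + 0.7614) / 4 = 0.649

0.649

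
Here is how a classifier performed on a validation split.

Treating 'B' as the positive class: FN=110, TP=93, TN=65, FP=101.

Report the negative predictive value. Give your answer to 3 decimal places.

NPV = TN/(TN+FN) = 65/(65+110) = 0.371

0.371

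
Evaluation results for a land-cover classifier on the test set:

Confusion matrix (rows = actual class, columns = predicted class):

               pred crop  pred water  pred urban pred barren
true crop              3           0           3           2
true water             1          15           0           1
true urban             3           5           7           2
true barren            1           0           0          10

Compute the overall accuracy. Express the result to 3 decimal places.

Accuracy = trace / total = (3+15+7+10=35) / 53 = 35/53 = 0.660

0.660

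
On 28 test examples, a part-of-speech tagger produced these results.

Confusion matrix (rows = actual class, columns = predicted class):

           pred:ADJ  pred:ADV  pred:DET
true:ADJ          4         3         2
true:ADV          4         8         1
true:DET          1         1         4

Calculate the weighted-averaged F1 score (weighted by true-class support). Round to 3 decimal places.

0.572

Per-class F1 score (2·TP/(2·TP+FP+FN)):
  ADJ: TP=4, FP=4+1=5, FN=3+2=5 → 8/18 = 0.4444
  ADV: TP=8, FP=3+1=4, FN=4+1=5 → 16/25 = 0.6400
  DET: TP=4, FP=2+1=3, FN=1+1=2 → 8/13 = 0.6154
Weighted-F1 score = Σ (supportᵢ/N)·F1 scoreᵢ with N=28: (9/28)·0.4444 + (13/28)·0.6400 + (6/28)·0.6154 = 0.572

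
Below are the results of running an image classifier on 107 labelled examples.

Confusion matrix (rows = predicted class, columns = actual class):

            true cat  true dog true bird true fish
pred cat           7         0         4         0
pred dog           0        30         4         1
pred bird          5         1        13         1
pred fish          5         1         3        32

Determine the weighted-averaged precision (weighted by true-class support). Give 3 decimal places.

Per-class precision (TP/(TP+FP)):
  cat: TP=7, FP=0+4+0=4 → 7/11 = 0.6364
  dog: TP=30, FP=0+4+1=5 → 30/35 = 0.8571
  bird: TP=13, FP=5+1+1=7 → 13/20 = 0.6500
  fish: TP=32, FP=5+1+3=9 → 32/41 = 0.7805
Weighted-precision = Σ (supportᵢ/N)·precisionᵢ with N=107: (17/107)·0.6364 + (32/107)·0.8571 + (24/107)·0.6500 + (34/107)·0.7805 = 0.751

0.751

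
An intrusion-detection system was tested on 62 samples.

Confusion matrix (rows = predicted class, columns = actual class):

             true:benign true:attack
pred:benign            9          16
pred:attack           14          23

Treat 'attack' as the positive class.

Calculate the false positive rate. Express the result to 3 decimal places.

FPR = FP/(FP+TN) = 14/(14+9) = 0.609

0.609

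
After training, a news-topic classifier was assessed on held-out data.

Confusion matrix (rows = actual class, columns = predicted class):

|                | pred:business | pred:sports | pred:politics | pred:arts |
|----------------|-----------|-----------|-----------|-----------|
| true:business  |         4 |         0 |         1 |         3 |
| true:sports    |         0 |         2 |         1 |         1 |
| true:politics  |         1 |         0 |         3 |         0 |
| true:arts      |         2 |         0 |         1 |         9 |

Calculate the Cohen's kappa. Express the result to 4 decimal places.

0.4815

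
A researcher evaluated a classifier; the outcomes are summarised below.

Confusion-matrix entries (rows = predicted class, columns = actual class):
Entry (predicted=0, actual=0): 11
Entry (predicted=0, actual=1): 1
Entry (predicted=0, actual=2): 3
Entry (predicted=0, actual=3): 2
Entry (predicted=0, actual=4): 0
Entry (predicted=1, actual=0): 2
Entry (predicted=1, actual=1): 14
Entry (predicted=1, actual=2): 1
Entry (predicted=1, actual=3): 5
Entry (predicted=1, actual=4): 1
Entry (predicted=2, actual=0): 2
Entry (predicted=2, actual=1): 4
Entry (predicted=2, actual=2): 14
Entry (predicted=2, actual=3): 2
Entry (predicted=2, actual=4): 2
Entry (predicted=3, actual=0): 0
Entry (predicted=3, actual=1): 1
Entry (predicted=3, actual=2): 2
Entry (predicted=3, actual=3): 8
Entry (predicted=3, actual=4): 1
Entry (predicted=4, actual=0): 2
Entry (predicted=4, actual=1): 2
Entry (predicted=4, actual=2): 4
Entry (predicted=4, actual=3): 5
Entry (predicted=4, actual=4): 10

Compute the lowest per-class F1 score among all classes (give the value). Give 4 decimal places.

Per-class F1 score (2·TP/(2·TP+FP+FN)):
  0: TP=11, FP=1+3+2+0=6, FN=2+2+0+2=6 → 22/34 = 0.64706
  1: TP=14, FP=2+1+5+1=9, FN=1+4+1+2=8 → 28/45 = 0.62222
  2: TP=14, FP=2+4+2+2=10, FN=3+1+2+4=10 → 28/48 = 0.58333
  3: TP=8, FP=0+1+2+1=4, FN=2+5+2+5=14 → 16/34 = 0.47059
  4: TP=10, FP=2+2+4+5=13, FN=0+1+2+1=4 → 20/37 = 0.54054
Lowest is class '3' with F1 score = 0.4706.

0.4706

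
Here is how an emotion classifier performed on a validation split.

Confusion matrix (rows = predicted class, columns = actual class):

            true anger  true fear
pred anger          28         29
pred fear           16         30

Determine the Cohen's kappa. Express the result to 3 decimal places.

0.140

Observed agreement pₒ = trace/N = 58/103 = 0.5631
Expected agreement pₑ = Σ (rowᵢ·colᵢ)/N² = (44·57 + 59·46)/103² = 0.4922
κ = (pₒ − pₑ)/(1 − pₑ) = (0.5631 − 0.4922)/(1 − 0.4922) = 0.140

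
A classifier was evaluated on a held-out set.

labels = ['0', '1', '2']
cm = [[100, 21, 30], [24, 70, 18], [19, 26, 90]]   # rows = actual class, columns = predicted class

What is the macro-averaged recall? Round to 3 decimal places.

0.651

Per-class recall (TP/(TP+FN)):
  0: TP=100, FN=21+30=51 → 100/151 = 0.6623
  1: TP=70, FN=24+18=42 → 70/112 = 0.6250
  2: TP=90, FN=19+26=45 → 90/135 = 0.6667
Macro-recall = mean = (0.6623 + 0.6250 + 0.6667) / 3 = 0.651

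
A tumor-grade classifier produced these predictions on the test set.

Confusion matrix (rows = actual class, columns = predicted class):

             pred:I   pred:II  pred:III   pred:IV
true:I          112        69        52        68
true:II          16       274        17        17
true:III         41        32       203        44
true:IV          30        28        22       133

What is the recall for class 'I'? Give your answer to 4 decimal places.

0.3721

Treat 'I' as positive and all other classes as negative.
recall = TP/(TP+FN).
I: TP=112, FN=69+52+68=189 → 112/301 = 0.37209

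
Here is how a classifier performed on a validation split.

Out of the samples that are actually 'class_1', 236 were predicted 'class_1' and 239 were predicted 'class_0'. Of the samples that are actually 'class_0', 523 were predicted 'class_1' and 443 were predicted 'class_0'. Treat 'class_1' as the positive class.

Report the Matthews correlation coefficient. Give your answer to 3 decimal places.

MCC = (TP·TN − FP·FN) / √((TP+FP)(TP+FN)(TN+FP)(TN+FN))
Numerator = 236·443 − 523·239 = -20449
Denominator = √(759·475·966·682) = √237518196300 = 487358.3859
MCC = -20449 / 487358.3859 = -0.042

-0.042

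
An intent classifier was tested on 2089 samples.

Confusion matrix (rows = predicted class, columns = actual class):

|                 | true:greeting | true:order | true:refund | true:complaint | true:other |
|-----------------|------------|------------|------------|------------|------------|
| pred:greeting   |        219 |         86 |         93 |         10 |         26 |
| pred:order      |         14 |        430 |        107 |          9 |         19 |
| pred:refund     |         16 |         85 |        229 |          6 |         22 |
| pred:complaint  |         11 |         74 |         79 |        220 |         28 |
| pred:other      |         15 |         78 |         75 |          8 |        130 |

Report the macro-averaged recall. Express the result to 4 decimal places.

Per-class recall (TP/(TP+FN)):
  greeting: TP=219, FN=14+16+11+15=56 → 219/275 = 0.79636
  order: TP=430, FN=86+85+74+78=323 → 430/753 = 0.57105
  refund: TP=229, FN=93+107+79+75=354 → 229/583 = 0.39280
  complaint: TP=220, FN=10+9+6+8=33 → 220/253 = 0.86957
  other: TP=130, FN=26+19+22+28=95 → 130/225 = 0.57778
Macro-recall = mean = (0.79636 + 0.57105 + 0.39280 + 0.86957 + 0.57778) / 5 = 0.6415

0.6415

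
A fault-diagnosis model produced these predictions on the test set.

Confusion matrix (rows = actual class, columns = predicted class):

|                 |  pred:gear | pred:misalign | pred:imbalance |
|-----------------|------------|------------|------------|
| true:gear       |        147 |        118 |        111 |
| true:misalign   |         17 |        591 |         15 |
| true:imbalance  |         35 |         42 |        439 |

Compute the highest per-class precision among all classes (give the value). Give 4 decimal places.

0.7870

Per-class precision (TP/(TP+FP)):
  gear: TP=147, FP=17+35=52 → 147/199 = 0.73869
  misalign: TP=591, FP=118+42=160 → 591/751 = 0.78695
  imbalance: TP=439, FP=111+15=126 → 439/565 = 0.77699
Highest is class 'misalign' with precision = 0.7870.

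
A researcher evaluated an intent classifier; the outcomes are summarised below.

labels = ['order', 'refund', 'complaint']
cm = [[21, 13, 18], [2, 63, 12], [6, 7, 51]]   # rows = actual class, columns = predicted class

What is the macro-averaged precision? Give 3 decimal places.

0.704

Per-class precision (TP/(TP+FP)):
  order: TP=21, FP=2+6=8 → 21/29 = 0.7241
  refund: TP=63, FP=13+7=20 → 63/83 = 0.7590
  complaint: TP=51, FP=18+12=30 → 51/81 = 0.6296
Macro-precision = mean = (0.7241 + 0.7590 + 0.6296) / 3 = 0.704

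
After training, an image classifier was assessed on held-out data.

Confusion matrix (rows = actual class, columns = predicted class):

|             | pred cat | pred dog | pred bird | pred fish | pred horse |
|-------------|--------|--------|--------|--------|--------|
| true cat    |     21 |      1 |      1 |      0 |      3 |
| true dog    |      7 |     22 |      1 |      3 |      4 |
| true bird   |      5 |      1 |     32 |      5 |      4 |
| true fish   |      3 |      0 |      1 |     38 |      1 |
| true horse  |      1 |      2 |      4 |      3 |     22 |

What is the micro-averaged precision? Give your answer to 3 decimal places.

Micro-averaging pools counts across classes: ΣTP=135, ΣFP=50, ΣFN=50.
Micro-precision = TP/(TP+FP) on pooled counts = 0.730 (equals overall accuracy in single-label multiclass).

0.730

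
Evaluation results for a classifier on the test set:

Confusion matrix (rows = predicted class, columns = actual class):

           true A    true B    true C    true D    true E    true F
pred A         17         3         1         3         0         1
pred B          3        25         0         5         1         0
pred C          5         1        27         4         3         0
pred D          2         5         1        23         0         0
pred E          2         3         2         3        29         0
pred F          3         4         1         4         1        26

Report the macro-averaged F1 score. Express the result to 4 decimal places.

0.7043

Per-class F1 score (2·TP/(2·TP+FP+FN)):
  A: TP=17, FP=3+1+3+0+1=8, FN=3+5+2+2+3=15 → 34/57 = 0.59649
  B: TP=25, FP=3+0+5+1+0=9, FN=3+1+5+3+4=16 → 50/75 = 0.66667
  C: TP=27, FP=5+1+4+3+0=13, FN=1+0+1+2+1=5 → 54/72 = 0.75000
  D: TP=23, FP=2+5+1+0+0=8, FN=3+5+4+3+4=19 → 46/73 = 0.63014
  E: TP=29, FP=2+3+2+3+0=10, FN=0+1+3+0+1=5 → 58/73 = 0.79452
  F: TP=26, FP=3+4+1+4+1=13, FN=1+0+0+0+0=1 → 52/66 = 0.78788
Macro-F1 score = mean = (0.59649 + 0.66667 + 0.75000 + 0.63014 + 0.79452 + 0.78788) / 6 = 0.7043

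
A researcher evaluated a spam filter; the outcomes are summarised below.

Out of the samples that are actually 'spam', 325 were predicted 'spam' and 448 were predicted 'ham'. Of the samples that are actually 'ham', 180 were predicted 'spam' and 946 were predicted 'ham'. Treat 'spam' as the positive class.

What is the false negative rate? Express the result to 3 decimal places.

FNR = FN/(FN+TP) = 448/(448+325) = 0.580

0.580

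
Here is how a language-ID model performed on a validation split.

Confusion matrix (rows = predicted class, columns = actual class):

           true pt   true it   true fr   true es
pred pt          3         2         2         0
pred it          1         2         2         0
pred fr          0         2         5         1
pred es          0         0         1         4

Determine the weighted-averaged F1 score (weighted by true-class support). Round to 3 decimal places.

0.557

Per-class F1 score (2·TP/(2·TP+FP+FN)):
  pt: TP=3, FP=2+2+0=4, FN=1+0+0=1 → 6/11 = 0.5455
  it: TP=2, FP=1+2+0=3, FN=2+2+0=4 → 4/11 = 0.3636
  fr: TP=5, FP=0+2+1=3, FN=2+2+1=5 → 10/18 = 0.5556
  es: TP=4, FP=0+0+1=1, FN=0+0+1=1 → 8/10 = 0.8000
Weighted-F1 score = Σ (supportᵢ/N)·F1 scoreᵢ with N=25: (4/25)·0.5455 + (6/25)·0.3636 + (10/25)·0.5556 + (5/25)·0.8000 = 0.557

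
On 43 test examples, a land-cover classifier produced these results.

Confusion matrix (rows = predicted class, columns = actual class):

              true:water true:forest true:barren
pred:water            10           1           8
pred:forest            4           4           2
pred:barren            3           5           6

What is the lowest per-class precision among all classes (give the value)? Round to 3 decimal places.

0.400

Per-class precision (TP/(TP+FP)):
  water: TP=10, FP=1+8=9 → 10/19 = 0.5263
  forest: TP=4, FP=4+2=6 → 4/10 = 0.4000
  barren: TP=6, FP=3+5=8 → 6/14 = 0.4286
Lowest is class 'forest' with precision = 0.400.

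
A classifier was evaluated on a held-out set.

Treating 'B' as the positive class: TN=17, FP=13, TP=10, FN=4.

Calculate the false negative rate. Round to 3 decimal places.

FNR = FN/(FN+TP) = 4/(4+10) = 0.286

0.286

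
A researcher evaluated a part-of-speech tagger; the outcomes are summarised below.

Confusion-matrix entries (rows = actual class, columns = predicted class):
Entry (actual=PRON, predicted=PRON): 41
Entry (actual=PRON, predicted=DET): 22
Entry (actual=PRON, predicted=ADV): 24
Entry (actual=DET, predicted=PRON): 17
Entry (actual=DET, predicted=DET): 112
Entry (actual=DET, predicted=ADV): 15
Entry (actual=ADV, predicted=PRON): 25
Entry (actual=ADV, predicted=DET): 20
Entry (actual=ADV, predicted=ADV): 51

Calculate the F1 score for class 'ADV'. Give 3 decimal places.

0.548

Treat 'ADV' as positive and all other classes as negative.
F1 score = 2·TP/(2·TP+FP+FN).
ADV: TP=51, FP=24+15=39, FN=25+20=45 → 102/186 = 0.5484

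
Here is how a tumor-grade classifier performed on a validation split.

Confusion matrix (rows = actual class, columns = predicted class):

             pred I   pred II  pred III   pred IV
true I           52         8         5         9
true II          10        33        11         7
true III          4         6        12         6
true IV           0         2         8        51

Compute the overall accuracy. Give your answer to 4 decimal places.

Accuracy = trace / total = (52+33+12+51=148) / 224 = 148/224 = 0.6607

0.6607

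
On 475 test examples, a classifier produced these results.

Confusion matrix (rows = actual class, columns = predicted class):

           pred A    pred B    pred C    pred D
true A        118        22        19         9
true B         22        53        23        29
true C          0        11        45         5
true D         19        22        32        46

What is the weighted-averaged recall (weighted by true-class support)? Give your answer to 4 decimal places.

0.5516

Per-class recall (TP/(TP+FN)):
  A: TP=118, FN=22+19+9=50 → 118/168 = 0.70238
  B: TP=53, FN=22+23+29=74 → 53/127 = 0.41732
  C: TP=45, FN=0+11+5=16 → 45/61 = 0.73770
  D: TP=46, FN=19+22+32=73 → 46/119 = 0.38655
Weighted-recall = Σ (supportᵢ/N)·recallᵢ with N=475: (168/475)·0.70238 + (127/475)·0.41732 + (61/475)·0.73770 + (119/475)·0.38655 = 0.5516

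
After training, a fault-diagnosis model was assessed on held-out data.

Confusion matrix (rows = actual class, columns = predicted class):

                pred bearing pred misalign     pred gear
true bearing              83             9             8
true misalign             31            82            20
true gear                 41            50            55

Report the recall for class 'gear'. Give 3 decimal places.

Treat 'gear' as positive and all other classes as negative.
recall = TP/(TP+FN).
gear: TP=55, FN=41+50=91 → 55/146 = 0.3767

0.377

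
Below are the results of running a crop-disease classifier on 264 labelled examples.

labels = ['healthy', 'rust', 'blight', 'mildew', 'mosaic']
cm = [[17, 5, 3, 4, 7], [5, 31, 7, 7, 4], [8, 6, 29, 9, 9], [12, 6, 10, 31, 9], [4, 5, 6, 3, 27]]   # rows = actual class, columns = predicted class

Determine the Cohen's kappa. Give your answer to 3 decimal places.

Observed agreement pₒ = trace/N = 135/264 = 0.5114
Expected agreement pₑ = Σ (rowᵢ·colᵢ)/N² = (36·46 + 54·53 + 61·55 + 68·54 + 45·56)/264² = 0.2018
κ = (pₒ − pₑ)/(1 − pₑ) = (0.5114 − 0.2018)/(1 − 0.2018) = 0.388

0.388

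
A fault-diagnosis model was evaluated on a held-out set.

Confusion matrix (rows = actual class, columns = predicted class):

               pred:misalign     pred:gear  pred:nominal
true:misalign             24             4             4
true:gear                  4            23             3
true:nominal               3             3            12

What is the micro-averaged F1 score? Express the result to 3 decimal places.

Micro-averaging pools counts across classes: ΣTP=59, ΣFP=21, ΣFN=21.
Micro-F1 score = 2·TP/(2·TP+FP+FN) on pooled counts = 0.738 (equals overall accuracy in single-label multiclass).

0.738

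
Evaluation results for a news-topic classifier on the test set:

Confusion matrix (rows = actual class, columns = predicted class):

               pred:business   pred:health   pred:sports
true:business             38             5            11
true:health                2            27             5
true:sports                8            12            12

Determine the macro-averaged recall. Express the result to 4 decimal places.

Per-class recall (TP/(TP+FN)):
  business: TP=38, FN=5+11=16 → 38/54 = 0.70370
  health: TP=27, FN=2+5=7 → 27/34 = 0.79412
  sports: TP=12, FN=8+12=20 → 12/32 = 0.37500
Macro-recall = mean = (0.70370 + 0.79412 + 0.37500) / 3 = 0.6243

0.6243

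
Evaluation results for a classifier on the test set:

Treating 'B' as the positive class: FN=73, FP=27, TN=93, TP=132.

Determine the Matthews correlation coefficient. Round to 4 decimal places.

MCC = (TP·TN − FP·FN) / √((TP+FP)(TP+FN)(TN+FP)(TN+FN))
Numerator = 132·93 − 27·73 = 10305
Denominator = √(159·205·120·166) = √649292400 = 25481.2166
MCC = 10305 / 25481.2166 = 0.4044

0.4044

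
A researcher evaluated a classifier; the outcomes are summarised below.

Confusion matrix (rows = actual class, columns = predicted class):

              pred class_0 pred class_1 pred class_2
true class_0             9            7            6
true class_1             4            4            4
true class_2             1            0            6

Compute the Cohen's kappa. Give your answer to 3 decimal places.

Observed agreement pₒ = trace/N = 19/41 = 0.4634
Expected agreement pₑ = Σ (rowᵢ·colᵢ)/N² = (22·14 + 12·11 + 7·16)/41² = 0.3284
κ = (pₒ − pₑ)/(1 − pₑ) = (0.4634 − 0.3284)/(1 − 0.3284) = 0.201

0.201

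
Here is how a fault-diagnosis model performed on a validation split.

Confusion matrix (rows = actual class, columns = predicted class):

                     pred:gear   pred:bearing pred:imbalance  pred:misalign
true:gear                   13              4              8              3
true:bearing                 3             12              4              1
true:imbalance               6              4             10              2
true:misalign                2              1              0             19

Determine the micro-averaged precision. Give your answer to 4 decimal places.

Micro-averaging pools counts across classes: ΣTP=54, ΣFP=38, ΣFN=38.
Micro-precision = TP/(TP+FP) on pooled counts = 0.5870 (equals overall accuracy in single-label multiclass).

0.5870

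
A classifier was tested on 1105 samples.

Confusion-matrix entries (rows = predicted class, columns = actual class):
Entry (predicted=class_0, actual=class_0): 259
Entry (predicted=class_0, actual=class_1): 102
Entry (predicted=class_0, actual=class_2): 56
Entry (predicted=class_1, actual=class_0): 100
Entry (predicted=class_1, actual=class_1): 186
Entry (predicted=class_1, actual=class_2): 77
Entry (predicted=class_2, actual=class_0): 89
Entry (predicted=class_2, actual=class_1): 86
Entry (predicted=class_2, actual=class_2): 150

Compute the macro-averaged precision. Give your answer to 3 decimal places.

Per-class precision (TP/(TP+FP)):
  class_0: TP=259, FP=102+56=158 → 259/417 = 0.6211
  class_1: TP=186, FP=100+77=177 → 186/363 = 0.5124
  class_2: TP=150, FP=89+86=175 → 150/325 = 0.4615
Macro-precision = mean = (0.6211 + 0.5124 + 0.4615) / 3 = 0.532

0.532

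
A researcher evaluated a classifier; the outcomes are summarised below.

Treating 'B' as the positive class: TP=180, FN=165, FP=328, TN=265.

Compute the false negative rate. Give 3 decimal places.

0.478

FNR = FN/(FN+TP) = 165/(165+180) = 0.478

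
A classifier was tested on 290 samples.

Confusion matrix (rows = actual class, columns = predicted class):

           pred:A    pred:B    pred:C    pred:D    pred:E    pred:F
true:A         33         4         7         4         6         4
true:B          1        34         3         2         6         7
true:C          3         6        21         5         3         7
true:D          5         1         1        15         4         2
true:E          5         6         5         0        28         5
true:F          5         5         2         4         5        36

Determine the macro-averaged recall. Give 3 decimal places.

0.569

Per-class recall (TP/(TP+FN)):
  A: TP=33, FN=4+7+4+6+4=25 → 33/58 = 0.5690
  B: TP=34, FN=1+3+2+6+7=19 → 34/53 = 0.6415
  C: TP=21, FN=3+6+5+3+7=24 → 21/45 = 0.4667
  D: TP=15, FN=5+1+1+4+2=13 → 15/28 = 0.5357
  E: TP=28, FN=5+6+5+0+5=21 → 28/49 = 0.5714
  F: TP=36, FN=5+5+2+4+5=21 → 36/57 = 0.6316
Macro-recall = mean = (0.5690 + 0.6415 + 0.4667 + 0.5357 + 0.5714 + 0.6316) / 6 = 0.569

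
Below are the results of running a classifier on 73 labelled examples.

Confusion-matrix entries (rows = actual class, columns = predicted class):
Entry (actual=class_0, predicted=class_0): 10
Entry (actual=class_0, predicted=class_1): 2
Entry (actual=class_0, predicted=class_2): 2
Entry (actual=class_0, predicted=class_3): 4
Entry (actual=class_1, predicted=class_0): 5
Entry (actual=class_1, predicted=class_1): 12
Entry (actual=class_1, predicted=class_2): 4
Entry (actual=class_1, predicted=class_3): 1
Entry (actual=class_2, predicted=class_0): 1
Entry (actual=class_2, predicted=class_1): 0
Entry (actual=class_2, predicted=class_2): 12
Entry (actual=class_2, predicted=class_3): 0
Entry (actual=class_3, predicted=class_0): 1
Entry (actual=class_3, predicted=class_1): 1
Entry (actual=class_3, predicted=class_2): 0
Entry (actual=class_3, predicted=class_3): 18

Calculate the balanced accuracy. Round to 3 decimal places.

Balanced accuracy = mean of per-class recall.
  class_0: recall = 10/18 = 0.5556
  class_1: recall = 12/22 = 0.5455
  class_2: recall = 12/13 = 0.9231
  class_3: recall = 18/20 = 0.9000
Mean = (0.5556 + 0.5455 + 0.9231 + 0.9000) / 4 = 0.731

0.731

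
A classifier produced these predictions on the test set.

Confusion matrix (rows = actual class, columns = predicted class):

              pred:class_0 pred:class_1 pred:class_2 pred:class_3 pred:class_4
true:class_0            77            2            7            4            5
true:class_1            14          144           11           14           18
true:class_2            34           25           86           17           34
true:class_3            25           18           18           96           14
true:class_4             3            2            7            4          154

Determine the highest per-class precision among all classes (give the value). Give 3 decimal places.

Per-class precision (TP/(TP+FP)):
  class_0: TP=77, FP=14+34+25+3=76 → 77/153 = 0.5033
  class_1: TP=144, FP=2+25+18+2=47 → 144/191 = 0.7539
  class_2: TP=86, FP=7+11+18+7=43 → 86/129 = 0.6667
  class_3: TP=96, FP=4+14+17+4=39 → 96/135 = 0.7111
  class_4: TP=154, FP=5+18+34+14=71 → 154/225 = 0.6844
Highest is class 'class_1' with precision = 0.754.

0.754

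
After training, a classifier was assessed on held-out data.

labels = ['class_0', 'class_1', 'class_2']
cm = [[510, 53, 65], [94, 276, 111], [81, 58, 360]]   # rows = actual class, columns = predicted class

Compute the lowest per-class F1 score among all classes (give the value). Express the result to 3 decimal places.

0.636

Per-class F1 score (2·TP/(2·TP+FP+FN)):
  class_0: TP=510, FP=94+81=175, FN=53+65=118 → 1020/1313 = 0.7768
  class_1: TP=276, FP=53+58=111, FN=94+111=205 → 552/868 = 0.6359
  class_2: TP=360, FP=65+111=176, FN=81+58=139 → 720/1035 = 0.6957
Lowest is class 'class_1' with F1 score = 0.636.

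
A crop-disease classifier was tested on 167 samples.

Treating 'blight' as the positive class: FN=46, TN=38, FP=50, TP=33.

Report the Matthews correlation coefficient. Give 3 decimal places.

-0.150

MCC = (TP·TN − FP·FN) / √((TP+FP)(TP+FN)(TN+FP)(TN+FN))
Numerator = 33·38 − 50·46 = -1046
Denominator = √(83·79·88·84) = √48469344 = 6961.9928
MCC = -1046 / 6961.9928 = -0.150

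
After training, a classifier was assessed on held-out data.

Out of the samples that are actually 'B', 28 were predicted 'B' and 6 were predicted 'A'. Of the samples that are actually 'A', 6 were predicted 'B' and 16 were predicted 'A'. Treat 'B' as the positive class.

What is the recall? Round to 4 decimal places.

0.8235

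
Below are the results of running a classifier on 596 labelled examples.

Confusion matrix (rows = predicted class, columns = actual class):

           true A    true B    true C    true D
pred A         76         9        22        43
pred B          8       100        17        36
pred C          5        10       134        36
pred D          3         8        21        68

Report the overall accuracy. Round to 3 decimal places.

0.634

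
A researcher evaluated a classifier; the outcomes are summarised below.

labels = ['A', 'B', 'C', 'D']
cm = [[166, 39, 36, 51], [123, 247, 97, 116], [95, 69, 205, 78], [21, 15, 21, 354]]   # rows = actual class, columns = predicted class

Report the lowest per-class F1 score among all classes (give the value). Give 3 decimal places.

Per-class F1 score (2·TP/(2·TP+FP+FN)):
  A: TP=166, FP=123+95+21=239, FN=39+36+51=126 → 332/697 = 0.4763
  B: TP=247, FP=39+69+15=123, FN=123+97+116=336 → 494/953 = 0.5184
  C: TP=205, FP=36+97+21=154, FN=95+69+78=242 → 410/806 = 0.5087
  D: TP=354, FP=51+116+78=245, FN=21+15+21=57 → 708/1010 = 0.7010
Lowest is class 'A' with F1 score = 0.476.

0.476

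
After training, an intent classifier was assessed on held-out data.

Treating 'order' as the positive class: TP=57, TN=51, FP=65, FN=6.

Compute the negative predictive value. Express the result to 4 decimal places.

NPV = TN/(TN+FN) = 51/(51+6) = 0.8947

0.8947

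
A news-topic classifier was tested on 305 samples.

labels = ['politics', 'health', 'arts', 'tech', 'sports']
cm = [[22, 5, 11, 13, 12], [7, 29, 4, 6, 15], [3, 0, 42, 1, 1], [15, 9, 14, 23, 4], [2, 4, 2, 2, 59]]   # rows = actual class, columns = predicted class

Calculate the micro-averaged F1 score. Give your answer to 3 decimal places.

Micro-averaging pools counts across classes: ΣTP=175, ΣFP=130, ΣFN=130.
Micro-F1 score = 2·TP/(2·TP+FP+FN) on pooled counts = 0.574 (equals overall accuracy in single-label multiclass).

0.574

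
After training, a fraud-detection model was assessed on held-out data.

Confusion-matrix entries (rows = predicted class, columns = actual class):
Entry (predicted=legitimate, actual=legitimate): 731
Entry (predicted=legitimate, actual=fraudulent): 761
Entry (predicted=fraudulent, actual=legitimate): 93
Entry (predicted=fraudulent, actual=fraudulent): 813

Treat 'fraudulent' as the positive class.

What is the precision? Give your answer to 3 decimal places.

Precision = TP/(TP+FP) = 813/(813+93) = 813/906 = 0.897

0.897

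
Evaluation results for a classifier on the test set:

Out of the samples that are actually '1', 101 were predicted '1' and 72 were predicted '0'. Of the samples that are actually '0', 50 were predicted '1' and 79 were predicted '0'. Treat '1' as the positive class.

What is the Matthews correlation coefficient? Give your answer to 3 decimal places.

0.194

MCC = (TP·TN − FP·FN) / √((TP+FP)(TP+FN)(TN+FP)(TN+FN))
Numerator = 101·79 − 50·72 = 4379
Denominator = √(151·173·129·151) = √508849917 = 22557.7019
MCC = 4379 / 22557.7019 = 0.194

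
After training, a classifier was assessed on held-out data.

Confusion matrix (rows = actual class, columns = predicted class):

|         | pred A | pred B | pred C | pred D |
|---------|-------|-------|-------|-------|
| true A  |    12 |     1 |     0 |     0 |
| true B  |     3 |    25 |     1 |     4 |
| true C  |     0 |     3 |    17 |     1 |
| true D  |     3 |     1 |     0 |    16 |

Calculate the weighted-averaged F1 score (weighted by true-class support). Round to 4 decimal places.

Per-class F1 score (2·TP/(2·TP+FP+FN)):
  A: TP=12, FP=3+0+3=6, FN=1+0+0=1 → 24/31 = 0.77419
  B: TP=25, FP=1+3+1=5, FN=3+1+4=8 → 50/63 = 0.79365
  C: TP=17, FP=0+1+0=1, FN=0+3+1=4 → 34/39 = 0.87179
  D: TP=16, FP=0+4+1=5, FN=3+1+0=4 → 32/41 = 0.78049
Weighted-F1 score = Σ (supportᵢ/N)·F1 scoreᵢ with N=87: (13/87)·0.77419 + (33/87)·0.79365 + (21/87)·0.87179 + (20/87)·0.78049 = 0.8066

0.8066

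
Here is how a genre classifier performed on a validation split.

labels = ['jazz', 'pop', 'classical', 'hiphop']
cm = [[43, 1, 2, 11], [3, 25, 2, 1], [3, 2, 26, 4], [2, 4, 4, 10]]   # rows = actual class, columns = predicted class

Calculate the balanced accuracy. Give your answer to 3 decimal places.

Balanced accuracy = mean of per-class recall.
  jazz: recall = 43/57 = 0.7544
  pop: recall = 25/31 = 0.8065
  classical: recall = 26/35 = 0.7429
  hiphop: recall = 10/20 = 0.5000
Mean = (0.7544 + 0.8065 + 0.7429 + 0.5000) / 4 = 0.701

0.701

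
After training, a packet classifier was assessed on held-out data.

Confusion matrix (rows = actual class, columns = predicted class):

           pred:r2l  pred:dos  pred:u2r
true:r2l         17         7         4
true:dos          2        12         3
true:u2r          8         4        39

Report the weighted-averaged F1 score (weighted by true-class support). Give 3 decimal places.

0.714

Per-class F1 score (2·TP/(2·TP+FP+FN)):
  r2l: TP=17, FP=2+8=10, FN=7+4=11 → 34/55 = 0.6182
  dos: TP=12, FP=7+4=11, FN=2+3=5 → 24/40 = 0.6000
  u2r: TP=39, FP=4+3=7, FN=8+4=12 → 78/97 = 0.8041
Weighted-F1 score = Σ (supportᵢ/N)·F1 scoreᵢ with N=96: (28/96)·0.6182 + (17/96)·0.6000 + (51/96)·0.8041 = 0.714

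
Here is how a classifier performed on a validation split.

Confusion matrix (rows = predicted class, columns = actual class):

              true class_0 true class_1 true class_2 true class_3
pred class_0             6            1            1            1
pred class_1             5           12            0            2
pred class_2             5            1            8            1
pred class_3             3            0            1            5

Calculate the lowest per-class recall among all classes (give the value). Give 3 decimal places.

0.316

Per-class recall (TP/(TP+FN)):
  class_0: TP=6, FN=5+5+3=13 → 6/19 = 0.3158
  class_1: TP=12, FN=1+1+0=2 → 12/14 = 0.8571
  class_2: TP=8, FN=1+0+1=2 → 8/10 = 0.8000
  class_3: TP=5, FN=1+2+1=4 → 5/9 = 0.5556
Lowest is class 'class_0' with recall = 0.316.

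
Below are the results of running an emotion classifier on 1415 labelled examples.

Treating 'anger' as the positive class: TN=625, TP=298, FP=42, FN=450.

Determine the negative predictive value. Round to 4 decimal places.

0.5814

NPV = TN/(TN+FN) = 625/(625+450) = 0.5814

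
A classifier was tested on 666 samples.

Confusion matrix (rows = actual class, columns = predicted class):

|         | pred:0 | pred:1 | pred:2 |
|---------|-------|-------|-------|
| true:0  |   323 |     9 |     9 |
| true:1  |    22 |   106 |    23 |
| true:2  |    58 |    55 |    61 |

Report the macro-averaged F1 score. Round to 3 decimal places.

Per-class F1 score (2·TP/(2·TP+FP+FN)):
  0: TP=323, FP=22+58=80, FN=9+9=18 → 646/744 = 0.8683
  1: TP=106, FP=9+55=64, FN=22+23=45 → 212/321 = 0.6604
  2: TP=61, FP=9+23=32, FN=58+55=113 → 122/267 = 0.4569
Macro-F1 score = mean = (0.8683 + 0.6604 + 0.4569) / 3 = 0.662

0.662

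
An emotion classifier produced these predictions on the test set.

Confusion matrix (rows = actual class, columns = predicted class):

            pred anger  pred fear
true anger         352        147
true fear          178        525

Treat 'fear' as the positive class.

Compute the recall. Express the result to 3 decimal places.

0.747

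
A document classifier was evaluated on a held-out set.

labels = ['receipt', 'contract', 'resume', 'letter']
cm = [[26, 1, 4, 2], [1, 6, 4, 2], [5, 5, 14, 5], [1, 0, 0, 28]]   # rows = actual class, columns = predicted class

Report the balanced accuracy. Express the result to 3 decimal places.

Balanced accuracy = mean of per-class recall.
  receipt: recall = 26/33 = 0.7879
  contract: recall = 6/13 = 0.4615
  resume: recall = 14/29 = 0.4828
  letter: recall = 28/29 = 0.9655
Mean = (0.7879 + 0.4615 + 0.4828 + 0.9655) / 4 = 0.674

0.674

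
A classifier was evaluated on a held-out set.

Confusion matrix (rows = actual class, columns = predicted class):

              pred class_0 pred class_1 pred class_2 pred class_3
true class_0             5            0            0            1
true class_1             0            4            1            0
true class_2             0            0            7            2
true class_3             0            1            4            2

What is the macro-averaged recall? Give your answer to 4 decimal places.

Per-class recall (TP/(TP+FN)):
  class_0: TP=5, FN=0+0+1=1 → 5/6 = 0.83333
  class_1: TP=4, FN=0+1+0=1 → 4/5 = 0.80000
  class_2: TP=7, FN=0+0+2=2 → 7/9 = 0.77778
  class_3: TP=2, FN=0+1+4=5 → 2/7 = 0.28571
Macro-recall = mean = (0.83333 + 0.80000 + 0.77778 + 0.28571) / 4 = 0.6742

0.6742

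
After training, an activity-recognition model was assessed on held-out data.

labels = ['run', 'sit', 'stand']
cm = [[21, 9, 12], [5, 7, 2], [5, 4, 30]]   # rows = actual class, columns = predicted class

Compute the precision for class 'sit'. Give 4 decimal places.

0.3500

Treat 'sit' as positive and all other classes as negative.
precision = TP/(TP+FP).
sit: TP=7, FP=9+4=13 → 7/20 = 0.35000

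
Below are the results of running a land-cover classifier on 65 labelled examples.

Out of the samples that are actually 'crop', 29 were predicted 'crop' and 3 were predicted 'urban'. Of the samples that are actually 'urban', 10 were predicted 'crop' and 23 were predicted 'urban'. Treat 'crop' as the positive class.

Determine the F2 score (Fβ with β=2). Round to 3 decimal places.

0.868

Fβ = (1+β²)·TP / ((1+β²)·TP + β²·FN + FP), with β²=4
= 5·29 / (5·29 + 4·3 + 10) = 0.868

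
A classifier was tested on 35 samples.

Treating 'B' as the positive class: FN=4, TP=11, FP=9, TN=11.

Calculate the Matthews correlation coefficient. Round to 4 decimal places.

0.2833

MCC = (TP·TN − FP·FN) / √((TP+FP)(TP+FN)(TN+FP)(TN+FN))
Numerator = 11·11 − 9·4 = 85
Denominator = √(20·15·20·15) = √90000 = 300.0000
MCC = 85 / 300.0000 = 0.2833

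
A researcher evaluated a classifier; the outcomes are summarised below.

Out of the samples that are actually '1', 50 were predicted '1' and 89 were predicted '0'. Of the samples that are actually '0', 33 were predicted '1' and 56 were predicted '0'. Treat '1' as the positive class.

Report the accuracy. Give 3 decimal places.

0.465

Accuracy = (TP+TN)/N = (50+56)/228 = 0.465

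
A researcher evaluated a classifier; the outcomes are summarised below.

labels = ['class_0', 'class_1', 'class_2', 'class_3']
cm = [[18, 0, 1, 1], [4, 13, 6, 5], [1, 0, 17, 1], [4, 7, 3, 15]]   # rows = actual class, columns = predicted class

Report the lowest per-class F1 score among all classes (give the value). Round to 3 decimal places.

0.542

Per-class F1 score (2·TP/(2·TP+FP+FN)):
  class_0: TP=18, FP=4+1+4=9, FN=0+1+1=2 → 36/47 = 0.7660
  class_1: TP=13, FP=0+0+7=7, FN=4+6+5=15 → 26/48 = 0.5417
  class_2: TP=17, FP=1+6+3=10, FN=1+0+1=2 → 34/46 = 0.7391
  class_3: TP=15, FP=1+5+1=7, FN=4+7+3=14 → 30/51 = 0.5882
Lowest is class 'class_1' with F1 score = 0.542.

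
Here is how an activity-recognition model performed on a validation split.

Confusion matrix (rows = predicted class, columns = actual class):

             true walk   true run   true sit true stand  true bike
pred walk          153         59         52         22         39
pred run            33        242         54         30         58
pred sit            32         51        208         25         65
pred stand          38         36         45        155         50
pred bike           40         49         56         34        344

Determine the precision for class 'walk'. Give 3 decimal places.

precision = TP/(TP+FP).
walk: TP=153, FP=59+52+22+39=172 → 153/325 = 0.4708

0.471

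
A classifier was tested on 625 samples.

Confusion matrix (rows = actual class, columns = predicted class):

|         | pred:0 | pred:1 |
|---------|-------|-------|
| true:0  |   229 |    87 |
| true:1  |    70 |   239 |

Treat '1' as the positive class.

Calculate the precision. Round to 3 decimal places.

Precision = TP/(TP+FP) = 239/(239+87) = 239/326 = 0.733

0.733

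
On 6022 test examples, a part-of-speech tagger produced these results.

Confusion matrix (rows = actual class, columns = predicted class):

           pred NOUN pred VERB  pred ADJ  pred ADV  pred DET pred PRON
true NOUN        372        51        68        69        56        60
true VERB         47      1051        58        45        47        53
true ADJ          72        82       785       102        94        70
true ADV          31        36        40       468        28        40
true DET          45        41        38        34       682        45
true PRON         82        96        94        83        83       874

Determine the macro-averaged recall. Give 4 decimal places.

Per-class recall (TP/(TP+FN)):
  NOUN: TP=372, FN=51+68+69+56+60=304 → 372/676 = 0.55030
  VERB: TP=1051, FN=47+58+45+47+53=250 → 1051/1301 = 0.80784
  ADJ: TP=785, FN=72+82+102+94+70=420 → 785/1205 = 0.65145
  ADV: TP=468, FN=31+36+40+28+40=175 → 468/643 = 0.72784
  DET: TP=682, FN=45+41+38+34+45=203 → 682/885 = 0.77062
  PRON: TP=874, FN=82+96+94+83+83=438 → 874/1312 = 0.66616
Macro-recall = mean = (0.55030 + 0.80784 + 0.65145 + 0.72784 + 0.77062 + 0.66616) / 6 = 0.6957

0.6957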